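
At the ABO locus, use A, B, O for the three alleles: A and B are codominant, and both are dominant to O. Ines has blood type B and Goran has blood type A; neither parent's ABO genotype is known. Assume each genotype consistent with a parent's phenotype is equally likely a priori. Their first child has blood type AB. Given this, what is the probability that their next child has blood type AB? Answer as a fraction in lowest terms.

25/36

Possible genotypes: Ines ∈ {BB, BO}; Goran ∈ {AA, AO}.
Weight each parental genotype pair by prior × P(type-AB child):
  BB × AA: posterior weight 4/9; P(next child type AB) = 1.
  BB × AO: posterior weight 2/9; P(next child type AB) = 1/2.
  BO × AA: posterior weight 2/9; P(next child type AB) = 1/2.
  BO × AO: posterior weight 1/9; P(next child type AB) = 1/4.
Weighted sum = 25/36.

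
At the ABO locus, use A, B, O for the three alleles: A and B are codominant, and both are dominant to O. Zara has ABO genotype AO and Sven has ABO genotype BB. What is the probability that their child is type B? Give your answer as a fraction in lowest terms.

1/2

ABO cross AO × BB → offspring phenotypes: 1/2 B, 1/2 AB.
So P(type B) = 1/2.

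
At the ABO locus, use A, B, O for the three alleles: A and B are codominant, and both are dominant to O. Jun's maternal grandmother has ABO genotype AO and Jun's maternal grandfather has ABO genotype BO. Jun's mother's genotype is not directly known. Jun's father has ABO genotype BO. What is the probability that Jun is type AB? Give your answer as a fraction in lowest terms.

Jun's mother's ABO genotype from AO × BO: 1/4 AB, 1/4 AO, 1/4 BO, 1/4 OO.
Crossing each possibility with the father BO and summing P(type AB): 1/4·1/4 + 1/4·1/4 + 1/4·0 + 1/4·0 = 1/8.

1/8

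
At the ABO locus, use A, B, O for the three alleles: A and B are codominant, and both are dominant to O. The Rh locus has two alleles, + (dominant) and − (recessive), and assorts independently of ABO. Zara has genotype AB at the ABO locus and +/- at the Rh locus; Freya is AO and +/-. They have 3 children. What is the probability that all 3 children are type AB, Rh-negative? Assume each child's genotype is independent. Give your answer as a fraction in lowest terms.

1/4096

ABO cross AB × AO → 1/2 A, 1/4 B, 1/4 AB.
Rh cross +/- × +/- → 3/4 Rh+, 1/4 Rh-; so P(type AB, Rh-negative) = 1/4 × 1/4 = 1/16 per child.
All 3 independent: (1/16)^3 = 1/4096.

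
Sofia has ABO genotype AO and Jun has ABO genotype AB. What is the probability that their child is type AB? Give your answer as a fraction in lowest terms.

ABO cross AO × AB → offspring phenotypes: 1/2 A, 1/4 B, 1/4 AB.
So P(type AB) = 1/4.

1/4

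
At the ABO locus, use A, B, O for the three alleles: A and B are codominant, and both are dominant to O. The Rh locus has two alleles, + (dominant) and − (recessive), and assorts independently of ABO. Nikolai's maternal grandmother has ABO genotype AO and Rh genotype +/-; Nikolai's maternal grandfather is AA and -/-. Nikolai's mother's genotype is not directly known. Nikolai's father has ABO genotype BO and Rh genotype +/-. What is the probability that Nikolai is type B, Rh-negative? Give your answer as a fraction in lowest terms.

3/64

Nikolai's mother's ABO genotype from AO × AA: 1/2 AA, 1/2 AO.
Crossing each possibility with the father BO and summing P(type B): 1/2·0 + 1/2·1/4 = 1/8.
Similarly for Rh via the mother's Rh distribution: P(Rh-) = 3/8.
Independent loci: 1/8 × 3/8 = 3/64.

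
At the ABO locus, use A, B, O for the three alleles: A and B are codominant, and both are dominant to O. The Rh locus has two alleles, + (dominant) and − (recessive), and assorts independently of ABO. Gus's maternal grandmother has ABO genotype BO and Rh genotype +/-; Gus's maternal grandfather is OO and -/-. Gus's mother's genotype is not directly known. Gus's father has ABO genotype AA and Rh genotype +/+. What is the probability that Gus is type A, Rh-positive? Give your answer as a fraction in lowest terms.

3/4

Gus's mother's ABO genotype from BO × OO: 1/2 BO, 1/2 OO.
Crossing each possibility with the father AA and summing P(type A): 1/2·1/2 + 1/2·1 = 3/4.
Similarly for Rh via the mother's Rh distribution: P(Rh+) = 1.
Independent loci: 3/4 × 1 = 3/4.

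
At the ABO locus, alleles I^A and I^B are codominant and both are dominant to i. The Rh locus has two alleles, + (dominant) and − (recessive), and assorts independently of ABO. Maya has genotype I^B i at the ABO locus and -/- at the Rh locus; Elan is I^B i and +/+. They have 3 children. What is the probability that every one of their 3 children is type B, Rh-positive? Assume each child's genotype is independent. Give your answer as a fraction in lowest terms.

27/64

ABO cross I^B i × I^B i → 1/4 O, 3/4 B.
Rh cross -/- × +/+ → 1 Rh+; so P(type B, Rh-positive) = 3/4 × 1 = 3/4 per child.
All 3 independent: (3/4)^3 = 27/64.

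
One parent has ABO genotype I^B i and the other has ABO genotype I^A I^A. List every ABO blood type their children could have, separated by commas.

A, AB

Gametes from I^B i × I^A I^A give offspring ABO genotypes I^A I^B, I^A i, i.e. phenotypes A, AB.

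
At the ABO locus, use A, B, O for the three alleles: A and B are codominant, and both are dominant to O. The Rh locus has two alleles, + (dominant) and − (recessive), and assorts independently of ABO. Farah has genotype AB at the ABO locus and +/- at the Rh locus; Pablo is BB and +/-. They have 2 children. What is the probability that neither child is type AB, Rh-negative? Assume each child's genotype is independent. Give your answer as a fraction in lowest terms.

ABO cross AB × BB → 1/2 B, 1/2 AB.
Rh cross +/- × +/- → 3/4 Rh+, 1/4 Rh-; so P(type AB, Rh-negative) = 1/2 × 1/4 = 1/8 per child.
P(not type AB, Rh-negative) = 7/8 for one child; (7/8)^2 = 49/64.

49/64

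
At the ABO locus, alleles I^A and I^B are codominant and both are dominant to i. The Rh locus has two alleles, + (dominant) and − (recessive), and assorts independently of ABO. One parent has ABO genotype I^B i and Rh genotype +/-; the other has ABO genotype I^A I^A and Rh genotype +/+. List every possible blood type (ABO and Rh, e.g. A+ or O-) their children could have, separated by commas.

A+, AB+

Gametes from I^B i × I^A I^A give offspring ABO genotypes I^A I^B, I^A i, i.e. phenotypes A, AB.
Rh cross +/- × +/+ → phenotypes Rh+.
Combining independently: A+, AB+.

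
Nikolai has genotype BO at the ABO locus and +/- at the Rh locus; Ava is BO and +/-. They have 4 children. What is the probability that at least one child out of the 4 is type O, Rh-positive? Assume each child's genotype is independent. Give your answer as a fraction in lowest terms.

36975/65536

ABO cross BO × BO → 1/4 O, 3/4 B.
Rh cross +/- × +/- → 3/4 Rh+, 1/4 Rh-; so P(type O, Rh-positive) = 1/4 × 3/4 = 3/16 per child.
P(none) = (13/16)^4 = 28561/65536; P(at least one) = 1 − 28561/65536 = 36975/65536.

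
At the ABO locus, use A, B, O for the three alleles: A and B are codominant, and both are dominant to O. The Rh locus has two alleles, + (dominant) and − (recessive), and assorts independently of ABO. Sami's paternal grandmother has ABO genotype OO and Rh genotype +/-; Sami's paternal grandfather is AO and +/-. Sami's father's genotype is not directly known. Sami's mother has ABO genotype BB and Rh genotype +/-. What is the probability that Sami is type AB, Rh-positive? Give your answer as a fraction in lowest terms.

Sami's father's ABO genotype from OO × AO: 1/2 AO, 1/2 OO.
Crossing each possibility with the mother BB and summing P(type AB): 1/2·1/2 + 1/2·0 = 1/4.
Similarly for Rh via the father's Rh distribution: P(Rh+) = 3/4.
Independent loci: 1/4 × 3/4 = 3/16.

3/16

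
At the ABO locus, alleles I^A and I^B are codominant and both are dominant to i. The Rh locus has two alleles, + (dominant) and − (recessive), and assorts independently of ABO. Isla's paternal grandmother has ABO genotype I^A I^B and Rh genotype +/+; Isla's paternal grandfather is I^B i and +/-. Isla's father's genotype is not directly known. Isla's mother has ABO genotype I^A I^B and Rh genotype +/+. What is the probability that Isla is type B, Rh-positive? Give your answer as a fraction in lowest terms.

Isla's father's ABO genotype from I^A I^B × I^B i: 1/4 I^A I^B, 1/4 I^A i, 1/4 I^B I^B, 1/4 I^B i.
Crossing each possibility with the mother I^A I^B and summing P(type B): 1/4·1/4 + 1/4·1/4 + 1/4·1/2 + 1/4·1/2 = 3/8.
Similarly for Rh via the father's Rh distribution: P(Rh+) = 1.
Independent loci: 3/8 × 1 = 3/8.

3/8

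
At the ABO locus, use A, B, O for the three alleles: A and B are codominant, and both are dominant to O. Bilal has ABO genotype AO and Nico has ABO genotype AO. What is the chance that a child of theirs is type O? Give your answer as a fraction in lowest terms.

ABO cross AO × AO → offspring phenotypes: 1/4 O, 3/4 A.
So P(type O) = 1/4.

1/4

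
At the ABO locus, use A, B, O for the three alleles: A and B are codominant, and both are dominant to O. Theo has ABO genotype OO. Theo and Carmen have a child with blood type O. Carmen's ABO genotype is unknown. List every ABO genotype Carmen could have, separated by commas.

AO, BO, OO

For each candidate genotype of Carmen, check whether crossing it with OO can produce every observed child phenotype.
  AA → possible child types {A} ✗
  AB → possible child types {A, B} ✗
  AO → possible child types {O, A} ✓
  BB → possible child types {B} ✗
  BO → possible child types {O, B} ✓
  OO → possible child types {O} ✓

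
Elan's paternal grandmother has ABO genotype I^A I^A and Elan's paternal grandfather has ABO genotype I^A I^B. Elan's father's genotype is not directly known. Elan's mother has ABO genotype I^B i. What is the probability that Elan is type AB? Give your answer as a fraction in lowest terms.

Elan's father's ABO genotype from I^A I^A × I^A I^B: 1/2 I^A I^A, 1/2 I^A I^B.
Crossing each possibility with the mother I^B i and summing P(type AB): 1/2·1/2 + 1/2·1/4 = 3/8.

3/8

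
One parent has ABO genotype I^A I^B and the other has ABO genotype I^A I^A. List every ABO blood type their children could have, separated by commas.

A, AB

Gametes from I^A I^B × I^A I^A give offspring ABO genotypes I^A I^A, I^A I^B, i.e. phenotypes A, AB.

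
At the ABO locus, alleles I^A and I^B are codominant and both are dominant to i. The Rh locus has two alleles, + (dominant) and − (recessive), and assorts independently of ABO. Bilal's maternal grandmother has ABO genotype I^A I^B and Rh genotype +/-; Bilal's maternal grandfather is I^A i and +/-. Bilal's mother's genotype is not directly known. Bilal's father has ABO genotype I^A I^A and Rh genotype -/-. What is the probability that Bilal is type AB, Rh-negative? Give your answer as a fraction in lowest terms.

Bilal's mother's ABO genotype from I^A I^B × I^A i: 1/4 I^A I^A, 1/4 I^A I^B, 1/4 I^A i, 1/4 I^B i.
Crossing each possibility with the father I^A I^A and summing P(type AB): 1/4·0 + 1/4·1/2 + 1/4·0 + 1/4·1/2 = 1/4.
Similarly for Rh via the mother's Rh distribution: P(Rh-) = 1/2.
Independent loci: 1/4 × 1/2 = 1/8.

1/8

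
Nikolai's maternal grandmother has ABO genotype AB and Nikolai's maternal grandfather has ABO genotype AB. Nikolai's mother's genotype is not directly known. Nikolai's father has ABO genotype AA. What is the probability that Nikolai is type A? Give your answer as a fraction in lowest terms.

Nikolai's mother's ABO genotype from AB × AB: 1/4 AA, 1/2 AB, 1/4 BB.
Crossing each possibility with the father AA and summing P(type A): 1/4·1 + 1/2·1/2 + 1/4·0 = 1/2.

1/2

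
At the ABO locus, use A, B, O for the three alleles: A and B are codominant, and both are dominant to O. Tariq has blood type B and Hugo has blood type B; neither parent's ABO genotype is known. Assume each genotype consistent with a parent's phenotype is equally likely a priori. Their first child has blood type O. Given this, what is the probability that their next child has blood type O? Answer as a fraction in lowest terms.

Possible genotypes: Tariq ∈ {BB, BO}; Hugo ∈ {BB, BO}.
Weight each parental genotype pair by prior × P(type-O child):
  BO × BO: posterior weight 1; P(next child type O) = 1/4.
Weighted sum = 1/4.

1/4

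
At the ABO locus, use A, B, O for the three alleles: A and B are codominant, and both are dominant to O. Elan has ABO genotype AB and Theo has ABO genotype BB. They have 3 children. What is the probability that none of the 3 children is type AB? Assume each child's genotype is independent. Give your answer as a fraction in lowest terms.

1/8

ABO cross AB × BB → 1/2 B, 1/2 AB.
So P(type AB) = 1/2 per child.
P(not type AB) = 1/2 for one child; (1/2)^3 = 1/8.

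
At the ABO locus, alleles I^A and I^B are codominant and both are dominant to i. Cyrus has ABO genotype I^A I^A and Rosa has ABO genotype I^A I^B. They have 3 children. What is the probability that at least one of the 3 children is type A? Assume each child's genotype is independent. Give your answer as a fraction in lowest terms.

ABO cross I^A I^A × I^A I^B → 1/2 A, 1/2 AB.
So P(type A) = 1/2 per child.
P(none) = (1/2)^3 = 1/8; P(at least one) = 1 − 1/8 = 7/8.

7/8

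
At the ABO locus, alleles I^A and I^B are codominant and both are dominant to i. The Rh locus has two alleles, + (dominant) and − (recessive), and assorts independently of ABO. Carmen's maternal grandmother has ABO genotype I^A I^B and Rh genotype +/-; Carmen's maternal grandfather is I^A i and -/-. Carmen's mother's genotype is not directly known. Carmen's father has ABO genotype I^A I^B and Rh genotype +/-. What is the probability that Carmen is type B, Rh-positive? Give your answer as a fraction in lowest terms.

Carmen's mother's ABO genotype from I^A I^B × I^A i: 1/4 I^A I^A, 1/4 I^A I^B, 1/4 I^A i, 1/4 I^B i.
Crossing each possibility with the father I^A I^B and summing P(type B): 1/4·0 + 1/4·1/4 + 1/4·1/4 + 1/4·1/2 = 1/4.
Similarly for Rh via the mother's Rh distribution: P(Rh+) = 5/8.
Independent loci: 1/4 × 5/8 = 5/32.

5/32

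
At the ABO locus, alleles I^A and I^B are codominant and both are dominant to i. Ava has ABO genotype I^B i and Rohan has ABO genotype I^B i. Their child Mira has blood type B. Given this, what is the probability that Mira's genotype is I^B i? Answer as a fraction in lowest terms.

Cross I^B i × I^B i → 1/4 I^B I^B, 1/2 I^B i, 1/4 i i.
Type-B genotypes among offspring: I^B I^B (1/4), I^B i (1/2); total 3/4.
P(I^B i | type B) = (1/2) / (3/4) = 2/3.

2/3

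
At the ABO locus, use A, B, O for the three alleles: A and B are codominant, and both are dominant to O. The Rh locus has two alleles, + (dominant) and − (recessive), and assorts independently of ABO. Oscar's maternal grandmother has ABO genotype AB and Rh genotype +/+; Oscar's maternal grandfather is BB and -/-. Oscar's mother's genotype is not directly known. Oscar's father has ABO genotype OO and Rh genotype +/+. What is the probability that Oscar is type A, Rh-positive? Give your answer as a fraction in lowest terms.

Oscar's mother's ABO genotype from AB × BB: 1/2 AB, 1/2 BB.
Crossing each possibility with the father OO and summing P(type A): 1/2·1/2 + 1/2·0 = 1/4.
Similarly for Rh via the mother's Rh distribution: P(Rh+) = 1.
Independent loci: 1/4 × 1 = 1/4.

1/4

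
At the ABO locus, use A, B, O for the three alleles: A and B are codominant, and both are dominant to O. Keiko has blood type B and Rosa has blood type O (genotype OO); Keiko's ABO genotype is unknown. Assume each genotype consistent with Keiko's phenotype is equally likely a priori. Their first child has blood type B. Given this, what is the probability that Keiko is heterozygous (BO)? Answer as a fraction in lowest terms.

1/3

Possible genotypes: Keiko ∈ {BB, BO}; Rosa ∈ {OO}.
Weight each parental genotype pair by prior × P(type-B child):
  BB × OO: posterior weight 2/3.
  BO × OO: posterior weight 1/3.
Sum the posterior weight over pairs where Keiko is BO: 1/3.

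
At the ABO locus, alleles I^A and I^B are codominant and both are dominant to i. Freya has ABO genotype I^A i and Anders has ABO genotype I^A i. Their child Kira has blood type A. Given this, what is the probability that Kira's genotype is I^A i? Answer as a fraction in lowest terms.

2/3

Cross I^A i × I^A i → 1/4 I^A I^A, 1/2 I^A i, 1/4 i i.
Type-A genotypes among offspring: I^A I^A (1/4), I^A i (1/2); total 3/4.
P(I^A i | type A) = (1/2) / (3/4) = 2/3.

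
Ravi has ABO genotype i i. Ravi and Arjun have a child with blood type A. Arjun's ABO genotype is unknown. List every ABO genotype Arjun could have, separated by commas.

I^A I^A, I^A I^B, I^A i

For each candidate genotype of Arjun, check whether crossing it with i i can produce every observed child phenotype.
  I^A I^A → possible child types {A} ✓
  I^A I^B → possible child types {A, B} ✓
  I^A i → possible child types {O, A} ✓
  I^B I^B → possible child types {B} ✗
  I^B i → possible child types {O, B} ✗
  i i → possible child types {O} ✗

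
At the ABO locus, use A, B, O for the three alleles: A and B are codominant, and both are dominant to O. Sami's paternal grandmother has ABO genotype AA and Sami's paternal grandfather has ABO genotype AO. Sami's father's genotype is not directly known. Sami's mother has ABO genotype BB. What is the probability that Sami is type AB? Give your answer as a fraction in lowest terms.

3/4

Sami's father's ABO genotype from AA × AO: 1/2 AA, 1/2 AO.
Crossing each possibility with the mother BB and summing P(type AB): 1/2·1 + 1/2·1/2 = 3/4.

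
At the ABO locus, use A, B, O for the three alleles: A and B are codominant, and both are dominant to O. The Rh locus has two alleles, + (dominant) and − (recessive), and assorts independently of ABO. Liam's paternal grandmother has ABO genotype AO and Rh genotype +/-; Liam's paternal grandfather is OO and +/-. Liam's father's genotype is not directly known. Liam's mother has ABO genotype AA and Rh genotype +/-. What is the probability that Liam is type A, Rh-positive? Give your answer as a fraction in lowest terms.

3/4

Liam's father's ABO genotype from AO × OO: 1/2 AO, 1/2 OO.
Crossing each possibility with the mother AA and summing P(type A): 1/2·1 + 1/2·1 = 1.
Similarly for Rh via the father's Rh distribution: P(Rh+) = 3/4.
Independent loci: 1 × 3/4 = 3/4.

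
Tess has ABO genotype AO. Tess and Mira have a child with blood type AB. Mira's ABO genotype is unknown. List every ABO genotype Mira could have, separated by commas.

AB, BB, BO

For each candidate genotype of Mira, check whether crossing it with AO can produce every observed child phenotype.
  AA → possible child types {A} ✗
  AB → possible child types {A, B, AB} ✓
  AO → possible child types {O, A} ✗
  BB → possible child types {B, AB} ✓
  BO → possible child types {O, A, B, AB} ✓
  OO → possible child types {O, A} ✗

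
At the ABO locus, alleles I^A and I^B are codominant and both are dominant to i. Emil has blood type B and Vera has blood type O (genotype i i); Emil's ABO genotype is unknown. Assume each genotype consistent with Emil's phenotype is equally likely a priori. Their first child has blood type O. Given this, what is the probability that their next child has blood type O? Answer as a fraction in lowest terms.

Possible genotypes: Emil ∈ {I^B I^B, I^B i}; Vera ∈ {i i}.
Weight each parental genotype pair by prior × P(type-O child):
  I^B i × i i: posterior weight 1; P(next child type O) = 1/2.
Weighted sum = 1/2.

1/2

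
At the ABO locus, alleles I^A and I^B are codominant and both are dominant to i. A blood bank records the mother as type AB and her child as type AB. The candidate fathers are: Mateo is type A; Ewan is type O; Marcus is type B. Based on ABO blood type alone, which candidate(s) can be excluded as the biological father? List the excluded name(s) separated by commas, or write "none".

Ewan

A candidate is excluded only if no genotype consistent with his phenotype could produce a type AB child with a type AB mother.
Ewan (type O): no genotype consistent with that phenotype can produce a type-AB child with a type-AB mother.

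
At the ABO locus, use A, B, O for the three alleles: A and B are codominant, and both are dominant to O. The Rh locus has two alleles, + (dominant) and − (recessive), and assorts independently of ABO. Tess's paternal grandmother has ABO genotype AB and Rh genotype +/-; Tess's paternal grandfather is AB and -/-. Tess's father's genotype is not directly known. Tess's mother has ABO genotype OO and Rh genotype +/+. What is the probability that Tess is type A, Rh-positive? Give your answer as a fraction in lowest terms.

Tess's father's ABO genotype from AB × AB: 1/4 AA, 1/2 AB, 1/4 BB.
Crossing each possibility with the mother OO and summing P(type A): 1/4·1 + 1/2·1/2 + 1/4·0 = 1/2.
Similarly for Rh via the father's Rh distribution: P(Rh+) = 1.
Independent loci: 1/2 × 1 = 1/2.

1/2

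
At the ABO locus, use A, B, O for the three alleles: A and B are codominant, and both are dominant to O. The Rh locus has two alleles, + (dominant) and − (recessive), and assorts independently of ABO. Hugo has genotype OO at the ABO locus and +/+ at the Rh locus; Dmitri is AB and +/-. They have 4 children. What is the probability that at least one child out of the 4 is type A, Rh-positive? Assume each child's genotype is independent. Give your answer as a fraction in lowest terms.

ABO cross OO × AB → 1/2 A, 1/2 B.
Rh cross +/+ × +/- → 1 Rh+; so P(type A, Rh-positive) = 1/2 × 1 = 1/2 per child.
P(none) = (1/2)^4 = 1/16; P(at least one) = 1 − 1/16 = 15/16.

15/16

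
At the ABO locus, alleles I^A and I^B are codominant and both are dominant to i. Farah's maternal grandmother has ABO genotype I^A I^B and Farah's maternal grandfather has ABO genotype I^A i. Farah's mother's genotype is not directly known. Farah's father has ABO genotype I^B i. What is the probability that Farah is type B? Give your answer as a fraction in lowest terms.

3/8

Farah's mother's ABO genotype from I^A I^B × I^A i: 1/4 I^A I^A, 1/4 I^A I^B, 1/4 I^A i, 1/4 I^B i.
Crossing each possibility with the father I^B i and summing P(type B): 1/4·0 + 1/4·1/2 + 1/4·1/4 + 1/4·3/4 = 3/8.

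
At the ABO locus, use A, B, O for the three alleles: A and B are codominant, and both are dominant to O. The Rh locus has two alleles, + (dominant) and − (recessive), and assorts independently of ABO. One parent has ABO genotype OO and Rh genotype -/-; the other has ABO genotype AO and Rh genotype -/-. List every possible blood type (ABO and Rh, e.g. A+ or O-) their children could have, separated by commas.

O-, A-

Gametes from OO × AO give offspring ABO genotypes AO, OO, i.e. phenotypes O, A.
Rh cross -/- × -/- → phenotypes Rh-.
Combining independently: O-, A-.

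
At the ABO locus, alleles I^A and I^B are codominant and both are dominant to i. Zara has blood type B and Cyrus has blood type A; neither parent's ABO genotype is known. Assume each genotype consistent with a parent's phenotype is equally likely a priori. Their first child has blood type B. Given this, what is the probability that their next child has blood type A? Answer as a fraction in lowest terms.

1/12

Possible genotypes: Zara ∈ {I^B I^B, I^B i}; Cyrus ∈ {I^A I^A, I^A i}.
Weight each parental genotype pair by prior × P(type-B child):
  I^B I^B × I^A i: posterior weight 2/3; P(next child type A) = 0.
  I^B i × I^A i: posterior weight 1/3; P(next child type A) = 1/4.
Weighted sum = 1/12.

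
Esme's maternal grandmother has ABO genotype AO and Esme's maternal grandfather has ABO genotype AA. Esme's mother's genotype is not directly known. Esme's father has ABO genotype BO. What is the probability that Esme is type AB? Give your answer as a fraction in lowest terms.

3/8

Esme's mother's ABO genotype from AO × AA: 1/2 AA, 1/2 AO.
Crossing each possibility with the father BO and summing P(type AB): 1/2·1/2 + 1/2·1/4 = 3/8.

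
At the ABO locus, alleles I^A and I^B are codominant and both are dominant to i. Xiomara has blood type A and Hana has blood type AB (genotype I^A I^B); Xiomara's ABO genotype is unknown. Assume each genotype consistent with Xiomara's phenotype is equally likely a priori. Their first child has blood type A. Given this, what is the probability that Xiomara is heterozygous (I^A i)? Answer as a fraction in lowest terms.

1/2

Possible genotypes: Xiomara ∈ {I^A I^A, I^A i}; Hana ∈ {I^A I^B}.
Weight each parental genotype pair by prior × P(type-A child):
  I^A I^A × I^A I^B: posterior weight 1/2.
  I^A i × I^A I^B: posterior weight 1/2.
Sum the posterior weight over pairs where Xiomara is I^A i: 1/2.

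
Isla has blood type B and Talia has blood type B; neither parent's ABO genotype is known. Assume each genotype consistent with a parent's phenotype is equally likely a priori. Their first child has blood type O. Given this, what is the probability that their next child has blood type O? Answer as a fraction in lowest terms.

Possible genotypes: Isla ∈ {I^B I^B, I^B i}; Talia ∈ {I^B I^B, I^B i}.
Weight each parental genotype pair by prior × P(type-O child):
  I^B i × I^B i: posterior weight 1; P(next child type O) = 1/4.
Weighted sum = 1/4.

1/4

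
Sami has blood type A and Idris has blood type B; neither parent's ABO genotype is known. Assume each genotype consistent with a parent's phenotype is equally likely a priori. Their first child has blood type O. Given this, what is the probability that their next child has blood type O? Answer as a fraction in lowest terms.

1/4

Possible genotypes: Sami ∈ {AA, AO}; Idris ∈ {BB, BO}.
Weight each parental genotype pair by prior × P(type-O child):
  AO × BO: posterior weight 1; P(next child type O) = 1/4.
Weighted sum = 1/4.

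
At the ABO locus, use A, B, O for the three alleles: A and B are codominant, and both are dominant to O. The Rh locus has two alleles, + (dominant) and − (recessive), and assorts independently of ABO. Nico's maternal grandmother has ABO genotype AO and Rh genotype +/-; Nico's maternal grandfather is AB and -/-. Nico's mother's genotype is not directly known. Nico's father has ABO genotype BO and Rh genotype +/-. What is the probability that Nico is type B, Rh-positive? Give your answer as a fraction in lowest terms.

15/64

Nico's mother's ABO genotype from AO × AB: 1/4 AA, 1/4 AB, 1/4 AO, 1/4 BO.
Crossing each possibility with the father BO and summing P(type B): 1/4·0 + 1/4·1/2 + 1/4·1/4 + 1/4·3/4 = 3/8.
Similarly for Rh via the mother's Rh distribution: P(Rh+) = 5/8.
Independent loci: 3/8 × 5/8 = 15/64.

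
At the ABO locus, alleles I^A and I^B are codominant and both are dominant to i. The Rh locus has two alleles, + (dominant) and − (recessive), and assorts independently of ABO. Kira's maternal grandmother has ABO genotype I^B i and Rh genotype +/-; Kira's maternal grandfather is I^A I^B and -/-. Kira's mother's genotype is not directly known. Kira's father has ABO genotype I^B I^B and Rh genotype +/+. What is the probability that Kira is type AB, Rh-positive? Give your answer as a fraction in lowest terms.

Kira's mother's ABO genotype from I^B i × I^A I^B: 1/4 I^A I^B, 1/4 I^A i, 1/4 I^B I^B, 1/4 I^B i.
Crossing each possibility with the father I^B I^B and summing P(type AB): 1/4·1/2 + 1/4·1/2 + 1/4·0 + 1/4·0 = 1/4.
Similarly for Rh via the mother's Rh distribution: P(Rh+) = 1.
Independent loci: 1/4 × 1 = 1/4.

1/4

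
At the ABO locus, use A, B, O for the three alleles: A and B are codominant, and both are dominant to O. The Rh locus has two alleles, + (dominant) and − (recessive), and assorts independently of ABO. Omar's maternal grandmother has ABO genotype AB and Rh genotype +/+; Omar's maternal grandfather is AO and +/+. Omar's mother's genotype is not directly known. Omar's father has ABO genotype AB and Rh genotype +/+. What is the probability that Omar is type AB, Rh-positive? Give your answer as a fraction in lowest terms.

Omar's mother's ABO genotype from AB × AO: 1/4 AA, 1/4 AB, 1/4 AO, 1/4 BO.
Crossing each possibility with the father AB and summing P(type AB): 1/4·1/2 + 1/4·1/2 + 1/4·1/4 + 1/4·1/4 = 3/8.
Similarly for Rh via the mother's Rh distribution: P(Rh+) = 1.
Independent loci: 3/8 × 1 = 3/8.

3/8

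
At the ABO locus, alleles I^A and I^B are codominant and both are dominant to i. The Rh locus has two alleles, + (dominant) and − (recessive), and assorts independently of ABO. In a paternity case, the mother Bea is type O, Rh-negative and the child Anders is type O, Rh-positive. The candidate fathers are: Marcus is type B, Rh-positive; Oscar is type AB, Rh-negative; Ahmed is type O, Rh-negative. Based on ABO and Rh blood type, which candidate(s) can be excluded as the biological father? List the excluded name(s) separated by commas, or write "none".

Oscar, Ahmed

A candidate is excluded only if no genotype consistent with his phenotype could produce a type O, Rh-positive child with a type O, Rh-negative mother.
Oscar (type AB, Rh-): no genotype consistent with that phenotype can produce a type-O Rh+ child with a type-O mother.
Ahmed (type O, Rh-): no genotype consistent with that phenotype can produce a type-O Rh+ child with a type-O mother.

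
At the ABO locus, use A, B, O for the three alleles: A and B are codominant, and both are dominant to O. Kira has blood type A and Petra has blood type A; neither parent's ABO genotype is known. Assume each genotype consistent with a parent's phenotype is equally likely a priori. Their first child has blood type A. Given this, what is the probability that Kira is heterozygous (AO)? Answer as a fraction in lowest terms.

Possible genotypes: Kira ∈ {AA, AO}; Petra ∈ {AA, AO}.
Weight each parental genotype pair by prior × P(type-A child):
  AA × AA: posterior weight 4/15.
  AA × AO: posterior weight 4/15.
  AO × AA: posterior weight 4/15.
  AO × AO: posterior weight 1/5.
Sum the posterior weight over pairs where Kira is AO: 7/15.

7/15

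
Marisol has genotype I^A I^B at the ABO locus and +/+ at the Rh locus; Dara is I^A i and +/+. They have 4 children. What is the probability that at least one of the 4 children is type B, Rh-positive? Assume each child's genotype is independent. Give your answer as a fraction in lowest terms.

175/256

ABO cross I^A I^B × I^A i → 1/2 A, 1/4 B, 1/4 AB.
Rh cross +/+ × +/+ → 1 Rh+; so P(type B, Rh-positive) = 1/4 × 1 = 1/4 per child.
P(none) = (3/4)^4 = 81/256; P(at least one) = 1 − 81/256 = 175/256.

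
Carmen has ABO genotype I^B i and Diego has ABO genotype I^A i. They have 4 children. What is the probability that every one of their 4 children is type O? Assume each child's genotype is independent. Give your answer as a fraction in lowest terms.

1/256

ABO cross I^B i × I^A i → 1/4 O, 1/4 A, 1/4 B, 1/4 AB.
So P(type O) = 1/4 per child.
All 4 independent: (1/4)^4 = 1/256.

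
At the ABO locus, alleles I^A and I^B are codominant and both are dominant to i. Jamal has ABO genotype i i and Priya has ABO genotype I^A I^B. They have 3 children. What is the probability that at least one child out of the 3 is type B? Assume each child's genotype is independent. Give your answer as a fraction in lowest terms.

ABO cross i i × I^A I^B → 1/2 A, 1/2 B.
So P(type B) = 1/2 per child.
P(none) = (1/2)^3 = 1/8; P(at least one) = 1 − 1/8 = 7/8.

7/8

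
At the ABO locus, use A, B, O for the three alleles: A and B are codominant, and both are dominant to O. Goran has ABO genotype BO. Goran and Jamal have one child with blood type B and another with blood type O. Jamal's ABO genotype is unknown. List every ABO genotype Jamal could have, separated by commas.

AO, BO, OO

For each candidate genotype of Jamal, check whether crossing it with BO can produce every observed child phenotype.
  AA → possible child types {A, AB} ✗
  AB → possible child types {A, B, AB} ✗
  AO → possible child types {O, A, B, AB} ✓
  BB → possible child types {B} ✗
  BO → possible child types {O, B} ✓
  OO → possible child types {O, B} ✓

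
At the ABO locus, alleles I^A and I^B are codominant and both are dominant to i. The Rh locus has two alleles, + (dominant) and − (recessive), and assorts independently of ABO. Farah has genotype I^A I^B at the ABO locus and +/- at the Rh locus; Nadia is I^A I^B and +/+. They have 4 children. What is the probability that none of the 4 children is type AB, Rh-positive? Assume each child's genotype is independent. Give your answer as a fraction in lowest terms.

1/16

ABO cross I^A I^B × I^A I^B → 1/4 A, 1/4 B, 1/2 AB.
Rh cross +/- × +/+ → 1 Rh+; so P(type AB, Rh-positive) = 1/2 × 1 = 1/2 per child.
P(not type AB, Rh-positive) = 1/2 for one child; (1/2)^4 = 1/16.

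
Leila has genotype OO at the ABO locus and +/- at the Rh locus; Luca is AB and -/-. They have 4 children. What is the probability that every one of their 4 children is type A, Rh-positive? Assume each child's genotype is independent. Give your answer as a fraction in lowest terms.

ABO cross OO × AB → 1/2 A, 1/2 B.
Rh cross +/- × -/- → 1/2 Rh+, 1/2 Rh-; so P(type A, Rh-positive) = 1/2 × 1/2 = 1/4 per child.
All 4 independent: (1/4)^4 = 1/256.

1/256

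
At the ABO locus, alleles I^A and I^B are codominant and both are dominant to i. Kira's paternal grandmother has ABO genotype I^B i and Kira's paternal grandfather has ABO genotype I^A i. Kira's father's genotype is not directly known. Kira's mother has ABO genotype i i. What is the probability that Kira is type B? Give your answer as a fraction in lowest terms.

1/4

Kira's father's ABO genotype from I^B i × I^A i: 1/4 I^A I^B, 1/4 I^A i, 1/4 I^B i, 1/4 i i.
Crossing each possibility with the mother i i and summing P(type B): 1/4·1/2 + 1/4·0 + 1/4·1/2 + 1/4·0 = 1/4.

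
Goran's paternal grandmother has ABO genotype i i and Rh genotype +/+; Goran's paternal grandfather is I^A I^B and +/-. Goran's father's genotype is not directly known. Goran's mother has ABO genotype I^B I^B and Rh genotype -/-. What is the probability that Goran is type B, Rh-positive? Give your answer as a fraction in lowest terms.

9/16

Goran's father's ABO genotype from i i × I^A I^B: 1/2 I^A i, 1/2 I^B i.
Crossing each possibility with the mother I^B I^B and summing P(type B): 1/2·1/2 + 1/2·1 = 3/4.
Similarly for Rh via the father's Rh distribution: P(Rh+) = 3/4.
Independent loci: 3/4 × 3/4 = 9/16.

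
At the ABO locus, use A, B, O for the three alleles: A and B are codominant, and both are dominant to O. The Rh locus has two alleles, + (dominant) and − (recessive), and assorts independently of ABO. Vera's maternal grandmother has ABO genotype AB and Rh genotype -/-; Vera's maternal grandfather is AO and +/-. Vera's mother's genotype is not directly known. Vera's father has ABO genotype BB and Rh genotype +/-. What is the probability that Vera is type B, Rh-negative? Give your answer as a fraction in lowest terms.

Vera's mother's ABO genotype from AB × AO: 1/4 AA, 1/4 AB, 1/4 AO, 1/4 BO.
Crossing each possibility with the father BB and summing P(type B): 1/4·0 + 1/4·1/2 + 1/4·1/2 + 1/4·1 = 1/2.
Similarly for Rh via the mother's Rh distribution: P(Rh-) = 3/8.
Independent loci: 1/2 × 3/8 = 3/16.

3/16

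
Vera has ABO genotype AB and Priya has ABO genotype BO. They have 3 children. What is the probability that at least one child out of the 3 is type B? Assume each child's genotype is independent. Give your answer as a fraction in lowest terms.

7/8

ABO cross AB × BO → 1/4 A, 1/2 B, 1/4 AB.
So P(type B) = 1/2 per child.
P(none) = (1/2)^3 = 1/8; P(at least one) = 1 − 1/8 = 7/8.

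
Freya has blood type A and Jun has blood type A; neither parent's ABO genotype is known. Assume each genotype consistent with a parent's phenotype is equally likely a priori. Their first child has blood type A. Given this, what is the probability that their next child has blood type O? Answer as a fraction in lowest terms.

Possible genotypes: Freya ∈ {AA, AO}; Jun ∈ {AA, AO}.
Weight each parental genotype pair by prior × P(type-A child):
  AA × AA: posterior weight 4/15; P(next child type O) = 0.
  AA × AO: posterior weight 4/15; P(next child type O) = 0.
  AO × AA: posterior weight 4/15; P(next child type O) = 0.
  AO × AO: posterior weight 1/5; P(next child type O) = 1/4.
Weighted sum = 1/20.

1/20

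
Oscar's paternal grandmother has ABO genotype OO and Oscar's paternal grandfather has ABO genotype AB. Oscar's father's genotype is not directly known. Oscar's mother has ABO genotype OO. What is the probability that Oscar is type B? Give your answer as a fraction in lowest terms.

1/4

Oscar's father's ABO genotype from OO × AB: 1/2 AO, 1/2 BO.
Crossing each possibility with the mother OO and summing P(type B): 1/2·0 + 1/2·1/2 = 1/4.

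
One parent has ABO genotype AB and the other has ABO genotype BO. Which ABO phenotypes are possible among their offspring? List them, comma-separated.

Gametes from AB × BO give offspring ABO genotypes AB, AO, BB, BO, i.e. phenotypes A, B, AB.

A, B, AB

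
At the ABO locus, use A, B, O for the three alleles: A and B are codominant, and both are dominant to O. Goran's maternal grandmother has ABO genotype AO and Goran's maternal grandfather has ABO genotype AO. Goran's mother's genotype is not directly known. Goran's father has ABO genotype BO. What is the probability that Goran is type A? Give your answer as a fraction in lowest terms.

1/4

Goran's mother's ABO genotype from AO × AO: 1/4 AA, 1/2 AO, 1/4 OO.
Crossing each possibility with the father BO and summing P(type A): 1/4·1/2 + 1/2·1/4 + 1/4·0 = 1/4.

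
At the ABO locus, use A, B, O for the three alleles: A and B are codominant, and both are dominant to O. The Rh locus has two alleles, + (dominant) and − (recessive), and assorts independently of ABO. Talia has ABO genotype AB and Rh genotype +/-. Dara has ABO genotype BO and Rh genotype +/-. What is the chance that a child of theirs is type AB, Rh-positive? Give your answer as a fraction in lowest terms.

ABO cross AB × BO → offspring phenotypes: 1/4 A, 1/2 B, 1/4 AB.
Rh cross +/- × +/- → 3/4 Rh+, 1/4 Rh-.
Independent loci: P(type AB, Rh-positive) = 1/4 × 3/4 = 3/16.

3/16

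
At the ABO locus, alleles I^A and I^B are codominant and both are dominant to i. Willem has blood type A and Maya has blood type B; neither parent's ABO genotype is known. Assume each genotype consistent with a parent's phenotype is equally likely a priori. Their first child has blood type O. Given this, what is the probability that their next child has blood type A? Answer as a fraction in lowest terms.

Possible genotypes: Willem ∈ {I^A I^A, I^A i}; Maya ∈ {I^B I^B, I^B i}.
Weight each parental genotype pair by prior × P(type-O child):
  I^A i × I^B i: posterior weight 1; P(next child type A) = 1/4.
Weighted sum = 1/4.

1/4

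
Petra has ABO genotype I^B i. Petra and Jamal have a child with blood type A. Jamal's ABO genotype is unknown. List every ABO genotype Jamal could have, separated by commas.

I^A I^A, I^A I^B, I^A i

For each candidate genotype of Jamal, check whether crossing it with I^B i can produce every observed child phenotype.
  I^A I^A → possible child types {A, AB} ✓
  I^A I^B → possible child types {A, B, AB} ✓
  I^A i → possible child types {O, A, B, AB} ✓
  I^B I^B → possible child types {B} ✗
  I^B i → possible child types {O, B} ✗
  i i → possible child types {O, B} ✗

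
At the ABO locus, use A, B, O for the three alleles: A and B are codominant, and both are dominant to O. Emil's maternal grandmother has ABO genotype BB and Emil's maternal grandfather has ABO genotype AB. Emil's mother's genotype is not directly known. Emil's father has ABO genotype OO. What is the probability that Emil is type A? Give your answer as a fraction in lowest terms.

1/4

Emil's mother's ABO genotype from BB × AB: 1/2 AB, 1/2 BB.
Crossing each possibility with the father OO and summing P(type A): 1/2·1/2 + 1/2·0 = 1/4.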